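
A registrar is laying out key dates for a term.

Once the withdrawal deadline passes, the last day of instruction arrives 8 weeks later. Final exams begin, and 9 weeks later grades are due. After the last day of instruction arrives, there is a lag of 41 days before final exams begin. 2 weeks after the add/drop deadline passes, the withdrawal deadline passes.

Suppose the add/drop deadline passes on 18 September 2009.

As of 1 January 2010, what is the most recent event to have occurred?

The last day of instruction arrives

The add/drop deadline passes: Sep 18, 2009.
The withdrawal deadline passes: Sep 18, 2009 + 2 weeks = Oct 2, 2009.
The last day of instruction arrives: Oct 2, 2009 + 8 weeks = Nov 27, 2009.
Final exams begin: Nov 27, 2009 + 41 days = Jan 7, 2010.
Grades are due: Jan 7, 2010 + 9 weeks = Mar 11, 2010.
Jan 1, 2010 falls between when the last day of instruction arrives (Nov 27, 2009) and when final exams begin (Jan 7, 2010).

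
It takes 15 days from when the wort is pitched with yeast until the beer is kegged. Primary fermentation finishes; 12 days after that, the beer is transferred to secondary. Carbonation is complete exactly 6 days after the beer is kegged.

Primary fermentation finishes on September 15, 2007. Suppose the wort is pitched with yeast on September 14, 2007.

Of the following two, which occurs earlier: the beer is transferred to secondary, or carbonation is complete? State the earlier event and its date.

Primary fermentation finishes: Sep 15, 2007.
The beer is transferred to secondary: Sep 15, 2007 + 12 days = Sep 27, 2007.
The wort is pitched with yeast: Sep 14, 2007.
The beer is kegged: Sep 14, 2007 + 15 days = Sep 29, 2007.
Carbonation is complete: Sep 29, 2007 + 6 days = Oct 5, 2007.
Comparing: the beer is transferred to secondary on Sep 27, 2007 vs carbonation is complete on Oct 5, 2007. Earlier: the beer is transferred to secondary.

The beer is transferred to secondary — September 27, 2007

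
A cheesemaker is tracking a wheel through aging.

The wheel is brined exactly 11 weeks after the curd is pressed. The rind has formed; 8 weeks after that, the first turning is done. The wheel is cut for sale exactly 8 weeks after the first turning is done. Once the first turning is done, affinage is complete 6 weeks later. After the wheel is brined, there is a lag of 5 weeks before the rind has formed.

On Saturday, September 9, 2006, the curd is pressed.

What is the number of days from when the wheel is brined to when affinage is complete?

Causal path: the wheel is brined → the rind has formed → the first turning is done → affinage is complete.
Total delay along the path: 5 + 8 + 6 weeks = 19 weeks = 133 days.

133 days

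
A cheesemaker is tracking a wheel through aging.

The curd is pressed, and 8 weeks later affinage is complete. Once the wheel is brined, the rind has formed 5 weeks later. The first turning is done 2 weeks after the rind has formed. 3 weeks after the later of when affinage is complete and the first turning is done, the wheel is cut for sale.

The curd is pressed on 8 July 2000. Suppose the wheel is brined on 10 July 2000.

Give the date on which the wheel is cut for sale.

The curd is pressed: Jul 8, 2000.
Affinage is complete: Jul 8, 2000 + 8 weeks = Sep 2, 2000.
The wheel is brined: Jul 10, 2000.
The rind has formed: Jul 10, 2000 + 5 weeks = Aug 14, 2000.
The first turning is done: Aug 14, 2000 + 2 weeks = Aug 28, 2000.
Both prerequisites met — affinage is complete (Sep 2, 2000), the first turning is done (Aug 28, 2000); the later is Sep 2, 2000.
The wheel is cut for sale: Sep 2, 2000 + 3 weeks = Sep 23, 2000.

23 September 2000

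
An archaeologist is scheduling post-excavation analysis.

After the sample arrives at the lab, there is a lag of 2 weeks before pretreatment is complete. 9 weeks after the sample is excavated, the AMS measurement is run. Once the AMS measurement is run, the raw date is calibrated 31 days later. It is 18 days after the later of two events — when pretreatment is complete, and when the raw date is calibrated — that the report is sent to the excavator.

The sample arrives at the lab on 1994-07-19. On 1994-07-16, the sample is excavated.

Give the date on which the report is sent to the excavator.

1994-11-05

The sample arrives at the lab: Jul 19, 1994.
Pretreatment is complete: Jul 19, 1994 + 2 weeks = Aug 2, 1994.
The sample is excavated: Jul 16, 1994.
The AMS measurement is run: Jul 16, 1994 + 9 weeks = Sep 17, 1994.
The raw date is calibrated: Sep 17, 1994 + 31 days = Oct 18, 1994.
Both prerequisites met — pretreatment is complete (Aug 2, 1994), the raw date is calibrated (Oct 18, 1994); the later is Oct 18, 1994.
The report is sent to the excavator: Oct 18, 1994 + 18 days = Nov 5, 1994.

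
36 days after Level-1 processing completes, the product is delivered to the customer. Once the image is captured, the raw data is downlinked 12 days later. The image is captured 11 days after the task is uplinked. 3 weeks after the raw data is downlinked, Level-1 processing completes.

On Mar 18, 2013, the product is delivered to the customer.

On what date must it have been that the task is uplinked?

The product is delivered to the customer: Mar 18, 2013.
Level-1 processing completes: Mar 18, 2013 − 36 days = Feb 10, 2013.
The raw data is downlinked: Feb 10, 2013 − 3 weeks = Jan 20, 2013.
The image is captured: Jan 20, 2013 − 12 days = Jan 8, 2013.
The task is uplinked: Jan 8, 2013 − 11 days = Dec 28, 2012.

Dec 28, 2012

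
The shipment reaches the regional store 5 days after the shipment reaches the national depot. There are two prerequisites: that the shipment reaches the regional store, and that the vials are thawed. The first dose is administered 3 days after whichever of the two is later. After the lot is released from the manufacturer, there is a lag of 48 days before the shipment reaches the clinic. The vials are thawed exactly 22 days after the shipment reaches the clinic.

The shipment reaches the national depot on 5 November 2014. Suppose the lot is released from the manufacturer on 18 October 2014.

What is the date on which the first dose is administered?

30 December 2014

The shipment reaches the national depot: Nov 5, 2014.
The shipment reaches the regional store: Nov 5, 2014 + 5 days = Nov 10, 2014.
The lot is released from the manufacturer: Oct 18, 2014.
The shipment reaches the clinic: Oct 18, 2014 + 48 days = Dec 5, 2014.
The vials are thawed: Dec 5, 2014 + 22 days = Dec 27, 2014.
Both prerequisites met — the shipment reaches the regional store (Nov 10, 2014), the vials are thawed (Dec 27, 2014); the later is Dec 27, 2014.
The first dose is administered: Dec 27, 2014 + 3 days = Dec 30, 2014.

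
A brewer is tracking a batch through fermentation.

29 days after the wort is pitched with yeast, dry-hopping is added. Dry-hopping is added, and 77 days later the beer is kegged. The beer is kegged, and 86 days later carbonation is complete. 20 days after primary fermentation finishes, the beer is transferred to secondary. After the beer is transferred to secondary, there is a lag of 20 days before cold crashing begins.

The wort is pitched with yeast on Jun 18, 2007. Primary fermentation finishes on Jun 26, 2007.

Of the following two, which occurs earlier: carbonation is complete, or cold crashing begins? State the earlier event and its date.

Cold crashing begins — Aug 5, 2007

The wort is pitched with yeast: Jun 18, 2007.
Dry-hopping is added: Jun 18, 2007 + 29 days = Jul 17, 2007.
The beer is kegged: Jul 17, 2007 + 77 days = Oct 2, 2007.
Carbonation is complete: Oct 2, 2007 + 86 days = Dec 27, 2007.
Primary fermentation finishes: Jun 26, 2007.
The beer is transferred to secondary: Jun 26, 2007 + 20 days = Jul 16, 2007.
Cold crashing begins: Jul 16, 2007 + 20 days = Aug 5, 2007.
Comparing: carbonation is complete on Dec 27, 2007 vs cold crashing begins on Aug 5, 2007. Earlier: cold crashing begins.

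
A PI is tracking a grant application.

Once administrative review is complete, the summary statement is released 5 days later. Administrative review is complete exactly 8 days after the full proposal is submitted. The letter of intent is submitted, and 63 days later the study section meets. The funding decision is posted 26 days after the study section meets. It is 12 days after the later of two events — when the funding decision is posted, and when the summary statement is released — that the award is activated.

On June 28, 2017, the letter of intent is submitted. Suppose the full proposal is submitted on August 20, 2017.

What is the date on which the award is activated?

October 7, 2017

The letter of intent is submitted: Jun 28, 2017.
The study section meets: Jun 28, 2017 + 63 days = Aug 30, 2017.
The funding decision is posted: Aug 30, 2017 + 26 days = Sep 25, 2017.
The full proposal is submitted: Aug 20, 2017.
Administrative review is complete: Aug 20, 2017 + 8 days = Aug 28, 2017.
The summary statement is released: Aug 28, 2017 + 5 days = Sep 2, 2017.
Both prerequisites met — the funding decision is posted (Sep 25, 2017), the summary statement is released (Sep 2, 2017); the later is Sep 25, 2017.
The award is activated: Sep 25, 2017 + 12 days = Oct 7, 2017.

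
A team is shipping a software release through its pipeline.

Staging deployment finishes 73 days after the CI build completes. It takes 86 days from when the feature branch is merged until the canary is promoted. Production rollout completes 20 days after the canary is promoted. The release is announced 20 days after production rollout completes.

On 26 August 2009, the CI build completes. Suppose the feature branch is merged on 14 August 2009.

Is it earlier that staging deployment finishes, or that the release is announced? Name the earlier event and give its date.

Staging deployment finishes — 7 November 2009

The CI build completes: Aug 26, 2009.
Staging deployment finishes: Aug 26, 2009 + 73 days = Nov 7, 2009.
The feature branch is merged: Aug 14, 2009.
The canary is promoted: Aug 14, 2009 + 86 days = Nov 8, 2009.
Production rollout completes: Nov 8, 2009 + 20 days = Nov 28, 2009.
The release is announced: Nov 28, 2009 + 20 days = Dec 18, 2009.
Comparing: staging deployment finishes on Nov 7, 2009 vs the release is announced on Dec 18, 2009. Earlier: staging deployment finishes.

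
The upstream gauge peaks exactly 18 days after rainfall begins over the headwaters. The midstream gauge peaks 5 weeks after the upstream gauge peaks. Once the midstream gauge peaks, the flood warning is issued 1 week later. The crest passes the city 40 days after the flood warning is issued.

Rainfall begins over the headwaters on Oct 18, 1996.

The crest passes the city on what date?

Rainfall begins over the headwaters: Oct 18, 1996.
The upstream gauge peaks: Oct 18, 1996 + 18 days = Nov 5, 1996.
The midstream gauge peaks: Nov 5, 1996 + 5 weeks = Dec 10, 1996.
The flood warning is issued: Dec 10, 1996 + 1 week = Dec 17, 1996.
The crest passes the city: Dec 17, 1996 + 40 days = Jan 26, 1997.

Jan 26, 1997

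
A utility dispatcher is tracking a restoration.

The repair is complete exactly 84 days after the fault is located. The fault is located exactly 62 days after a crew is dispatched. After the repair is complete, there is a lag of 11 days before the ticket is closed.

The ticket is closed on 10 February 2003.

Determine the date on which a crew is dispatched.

6 September 2002

The ticket is closed: Feb 10, 2003.
The repair is complete: Feb 10, 2003 − 11 days = Jan 30, 2003.
The fault is located: Jan 30, 2003 − 84 days = Nov 7, 2002.
A crew is dispatched: Nov 7, 2002 − 62 days = Sep 6, 2002.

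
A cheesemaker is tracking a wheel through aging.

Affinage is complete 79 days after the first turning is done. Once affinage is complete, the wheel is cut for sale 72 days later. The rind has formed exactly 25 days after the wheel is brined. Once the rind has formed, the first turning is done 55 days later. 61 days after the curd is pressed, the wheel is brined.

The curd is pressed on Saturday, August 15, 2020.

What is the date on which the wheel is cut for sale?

The curd is pressed: Aug 15, 2020.
The wheel is brined: Aug 15, 2020 + 61 days = Oct 15, 2020.
The rind has formed: Oct 15, 2020 + 25 days = Nov 9, 2020.
The first turning is done: Nov 9, 2020 + 55 days = Jan 3, 2021.
Affinage is complete: Jan 3, 2021 + 79 days = Mar 23, 2021.
The wheel is cut for sale: Mar 23, 2021 + 72 days = Jun 3, 2021.

Thursday, June 3, 2021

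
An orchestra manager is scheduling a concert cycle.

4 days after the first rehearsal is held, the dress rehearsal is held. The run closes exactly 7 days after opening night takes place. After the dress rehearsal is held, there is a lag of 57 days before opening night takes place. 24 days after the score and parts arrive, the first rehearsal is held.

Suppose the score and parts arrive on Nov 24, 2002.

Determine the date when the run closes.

The score and parts arrive: Nov 24, 2002.
The first rehearsal is held: Nov 24, 2002 + 24 days = Dec 18, 2002.
The dress rehearsal is held: Dec 18, 2002 + 4 days = Dec 22, 2002.
Opening night takes place: Dec 22, 2002 + 57 days = Feb 17, 2003.
The run closes: Feb 17, 2003 + 7 days = Feb 24, 2003.

Feb 24, 2003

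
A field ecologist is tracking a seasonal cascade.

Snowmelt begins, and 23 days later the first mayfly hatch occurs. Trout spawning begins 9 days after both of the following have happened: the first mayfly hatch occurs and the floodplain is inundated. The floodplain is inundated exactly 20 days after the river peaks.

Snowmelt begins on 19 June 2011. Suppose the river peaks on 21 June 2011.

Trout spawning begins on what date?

21 July 2011

Snowmelt begins: Jun 19, 2011.
The first mayfly hatch occurs: Jun 19, 2011 + 23 days = Jul 12, 2011.
The river peaks: Jun 21, 2011.
The floodplain is inundated: Jun 21, 2011 + 20 days = Jul 11, 2011.
Both prerequisites met — the first mayfly hatch occurs (Jul 12, 2011), the floodplain is inundated (Jul 11, 2011); the later is Jul 12, 2011.
Trout spawning begins: Jul 12, 2011 + 9 days = Jul 21, 2011.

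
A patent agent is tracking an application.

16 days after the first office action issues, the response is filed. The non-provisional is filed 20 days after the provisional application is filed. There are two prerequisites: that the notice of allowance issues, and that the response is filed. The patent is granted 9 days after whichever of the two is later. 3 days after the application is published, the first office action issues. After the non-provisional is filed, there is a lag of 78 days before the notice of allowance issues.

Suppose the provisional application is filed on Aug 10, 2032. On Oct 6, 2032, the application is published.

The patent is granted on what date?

The provisional application is filed: Aug 10, 2032.
The non-provisional is filed: Aug 10, 2032 + 20 days = Aug 30, 2032.
The notice of allowance issues: Aug 30, 2032 + 78 days = Nov 16, 2032.
The application is published: Oct 6, 2032.
The first office action issues: Oct 6, 2032 + 3 days = Oct 9, 2032.
The response is filed: Oct 9, 2032 + 16 days = Oct 25, 2032.
Both prerequisites met — the notice of allowance issues (Nov 16, 2032), the response is filed (Oct 25, 2032); the later is Nov 16, 2032.
The patent is granted: Nov 16, 2032 + 9 days = Nov 25, 2032.

Nov 25, 2032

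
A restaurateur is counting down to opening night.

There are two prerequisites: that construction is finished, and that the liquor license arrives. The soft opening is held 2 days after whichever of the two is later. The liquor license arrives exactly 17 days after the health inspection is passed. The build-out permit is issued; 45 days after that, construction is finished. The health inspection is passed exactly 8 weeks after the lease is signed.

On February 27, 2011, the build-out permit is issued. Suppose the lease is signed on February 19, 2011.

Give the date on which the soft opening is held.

The build-out permit is issued: Feb 27, 2011.
Construction is finished: Feb 27, 2011 + 45 days = Apr 13, 2011.
The lease is signed: Feb 19, 2011.
The health inspection is passed: Feb 19, 2011 + 8 weeks = Apr 16, 2011.
The liquor license arrives: Apr 16, 2011 + 17 days = May 3, 2011.
Both prerequisites met — construction is finished (Apr 13, 2011), the liquor license arrives (May 3, 2011); the later is May 3, 2011.
The soft opening is held: May 3, 2011 + 2 days = May 5, 2011.

May 5, 2011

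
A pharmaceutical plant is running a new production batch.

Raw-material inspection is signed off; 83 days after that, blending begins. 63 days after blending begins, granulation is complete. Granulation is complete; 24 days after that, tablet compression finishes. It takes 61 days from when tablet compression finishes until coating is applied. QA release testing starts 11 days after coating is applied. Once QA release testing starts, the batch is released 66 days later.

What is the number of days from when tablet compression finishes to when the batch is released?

Causal path: tablet compression finishes → coating is applied → QA release testing starts → the batch is released.
Total delay along the path: 61 + 11 + 66 = 138 days.

138 days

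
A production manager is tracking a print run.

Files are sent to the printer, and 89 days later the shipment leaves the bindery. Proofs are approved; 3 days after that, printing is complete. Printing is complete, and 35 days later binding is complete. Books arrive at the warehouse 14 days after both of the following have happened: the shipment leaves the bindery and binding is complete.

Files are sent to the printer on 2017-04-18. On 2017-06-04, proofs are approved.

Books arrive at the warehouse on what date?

2017-07-30

Files are sent to the printer: Apr 18, 2017.
The shipment leaves the bindery: Apr 18, 2017 + 89 days = Jul 16, 2017.
Proofs are approved: Jun 4, 2017.
Printing is complete: Jun 4, 2017 + 3 days = Jun 7, 2017.
Binding is complete: Jun 7, 2017 + 35 days = Jul 12, 2017.
Both prerequisites met — the shipment leaves the bindery (Jul 16, 2017), binding is complete (Jul 12, 2017); the later is Jul 16, 2017.
Books arrive at the warehouse: Jul 16, 2017 + 14 days = Jul 30, 2017.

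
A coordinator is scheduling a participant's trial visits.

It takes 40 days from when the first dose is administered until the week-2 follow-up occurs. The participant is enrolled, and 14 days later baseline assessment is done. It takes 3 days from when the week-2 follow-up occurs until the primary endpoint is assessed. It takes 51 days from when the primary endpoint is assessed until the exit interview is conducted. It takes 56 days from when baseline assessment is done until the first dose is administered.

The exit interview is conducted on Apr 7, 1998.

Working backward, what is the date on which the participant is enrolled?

The exit interview is conducted: Apr 7, 1998.
The primary endpoint is assessed: Apr 7, 1998 − 51 days = Feb 15, 1998.
The week-2 follow-up occurs: Feb 15, 1998 − 3 days = Feb 12, 1998.
The first dose is administered: Feb 12, 1998 − 40 days = Jan 3, 1998.
Baseline assessment is done: Jan 3, 1998 − 56 days = Nov 8, 1997.
The participant is enrolled: Nov 8, 1997 − 14 days = Oct 25, 1997.

Oct 25, 1997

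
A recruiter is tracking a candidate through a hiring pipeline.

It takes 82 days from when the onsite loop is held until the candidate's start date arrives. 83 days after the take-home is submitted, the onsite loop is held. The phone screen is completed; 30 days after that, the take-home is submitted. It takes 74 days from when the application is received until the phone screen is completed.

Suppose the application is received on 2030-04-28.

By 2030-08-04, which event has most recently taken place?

The phone screen is completed

The application is received: Apr 28, 2030.
The phone screen is completed: Apr 28, 2030 + 74 days = Jul 11, 2030.
The take-home is submitted: Jul 11, 2030 + 30 days = Aug 10, 2030.
The onsite loop is held: Aug 10, 2030 + 83 days = Nov 1, 2030.
The candidate's start date arrives: Nov 1, 2030 + 82 days = Jan 22, 2031.
Aug 4, 2030 falls between when the phone screen is completed (Jul 11, 2030) and when the take-home is submitted (Aug 10, 2030).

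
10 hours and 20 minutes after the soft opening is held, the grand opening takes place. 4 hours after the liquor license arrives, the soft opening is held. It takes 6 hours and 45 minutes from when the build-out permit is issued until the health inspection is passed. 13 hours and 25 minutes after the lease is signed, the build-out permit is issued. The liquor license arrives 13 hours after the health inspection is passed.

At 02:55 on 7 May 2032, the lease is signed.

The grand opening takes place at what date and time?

The lease is signed: 02:55 May 7, 2032.
The build-out permit is issued: 02:55 May 7, 2032 + 13h25m = 16:20 May 7, 2032.
The health inspection is passed: 16:20 May 7, 2032 + 6h45m = 23:05 May 7, 2032.
The liquor license arrives: 23:05 May 7, 2032 + 13h = 12:05 May 8, 2032.
The soft opening is held: 12:05 May 8, 2032 + 4h = 16:05 May 8, 2032.
The grand opening takes place: 16:05 May 8, 2032 + 10h20m = 02:25 May 9, 2032.

02:25 on 9 May 2032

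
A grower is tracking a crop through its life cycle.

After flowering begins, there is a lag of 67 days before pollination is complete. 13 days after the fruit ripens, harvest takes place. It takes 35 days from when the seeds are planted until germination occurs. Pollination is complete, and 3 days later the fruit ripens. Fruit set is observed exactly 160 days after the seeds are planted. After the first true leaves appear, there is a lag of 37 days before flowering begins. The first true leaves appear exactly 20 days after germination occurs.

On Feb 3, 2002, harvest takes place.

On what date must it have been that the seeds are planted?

Aug 12, 2001

Harvest takes place: Feb 3, 2002.
The fruit ripens: Feb 3, 2002 − 13 days = Jan 21, 2002.
Pollination is complete: Jan 21, 2002 − 3 days = Jan 18, 2002.
Flowering begins: Jan 18, 2002 − 67 days = Nov 12, 2001.
The first true leaves appear: Nov 12, 2001 − 37 days = Oct 6, 2001.
Germination occurs: Oct 6, 2001 − 20 days = Sep 16, 2001.
The seeds are planted: Sep 16, 2001 − 35 days = Aug 12, 2001.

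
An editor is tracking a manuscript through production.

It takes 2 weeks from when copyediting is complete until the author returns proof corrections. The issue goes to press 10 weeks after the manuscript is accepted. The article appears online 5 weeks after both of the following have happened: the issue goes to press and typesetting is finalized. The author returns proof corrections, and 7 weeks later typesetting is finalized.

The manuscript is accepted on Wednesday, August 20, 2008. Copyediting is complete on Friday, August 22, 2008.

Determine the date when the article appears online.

Wednesday, December 3, 2008

The manuscript is accepted: Aug 20, 2008.
The issue goes to press: Aug 20, 2008 + 10 weeks = Oct 29, 2008.
Copyediting is complete: Aug 22, 2008.
The author returns proof corrections: Aug 22, 2008 + 2 weeks = Sep 5, 2008.
Typesetting is finalized: Sep 5, 2008 + 7 weeks = Oct 24, 2008.
Both prerequisites met — the issue goes to press (Oct 29, 2008), typesetting is finalized (Oct 24, 2008); the later is Oct 29, 2008.
The article appears online: Oct 29, 2008 + 5 weeks = Dec 3, 2008.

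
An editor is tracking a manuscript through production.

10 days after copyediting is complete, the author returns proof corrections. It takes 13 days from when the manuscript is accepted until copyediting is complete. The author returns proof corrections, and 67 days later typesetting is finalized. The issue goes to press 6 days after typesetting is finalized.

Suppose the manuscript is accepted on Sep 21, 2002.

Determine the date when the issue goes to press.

Dec 26, 2002

The manuscript is accepted: Sep 21, 2002.
Copyediting is complete: Sep 21, 2002 + 13 days = Oct 4, 2002.
The author returns proof corrections: Oct 4, 2002 + 10 days = Oct 14, 2002.
Typesetting is finalized: Oct 14, 2002 + 67 days = Dec 20, 2002.
The issue goes to press: Dec 20, 2002 + 6 days = Dec 26, 2002.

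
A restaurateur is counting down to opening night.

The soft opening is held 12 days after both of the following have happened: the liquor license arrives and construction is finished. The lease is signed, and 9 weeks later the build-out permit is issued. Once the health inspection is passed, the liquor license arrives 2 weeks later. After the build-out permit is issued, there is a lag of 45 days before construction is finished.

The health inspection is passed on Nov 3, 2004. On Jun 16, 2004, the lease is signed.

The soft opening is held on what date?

Nov 29, 2004

The health inspection is passed: Nov 3, 2004.
The liquor license arrives: Nov 3, 2004 + 2 weeks = Nov 17, 2004.
The lease is signed: Jun 16, 2004.
The build-out permit is issued: Jun 16, 2004 + 9 weeks = Aug 18, 2004.
Construction is finished: Aug 18, 2004 + 45 days = Oct 2, 2004.
Both prerequisites met — the liquor license arrives (Nov 17, 2004), construction is finished (Oct 2, 2004); the later is Nov 17, 2004.
The soft opening is held: Nov 17, 2004 + 12 days = Nov 29, 2004.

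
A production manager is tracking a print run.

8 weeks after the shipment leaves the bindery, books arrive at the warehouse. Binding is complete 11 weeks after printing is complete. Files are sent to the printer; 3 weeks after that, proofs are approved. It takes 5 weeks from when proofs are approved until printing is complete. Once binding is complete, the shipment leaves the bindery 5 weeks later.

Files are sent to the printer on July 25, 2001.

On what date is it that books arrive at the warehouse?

March 6, 2002

Files are sent to the printer: Jul 25, 2001.
Proofs are approved: Jul 25, 2001 + 3 weeks = Aug 15, 2001.
Printing is complete: Aug 15, 2001 + 5 weeks = Sep 19, 2001.
Binding is complete: Sep 19, 2001 + 11 weeks = Dec 5, 2001.
The shipment leaves the bindery: Dec 5, 2001 + 5 weeks = Jan 9, 2002.
Books arrive at the warehouse: Jan 9, 2002 + 8 weeks = Mar 6, 2002.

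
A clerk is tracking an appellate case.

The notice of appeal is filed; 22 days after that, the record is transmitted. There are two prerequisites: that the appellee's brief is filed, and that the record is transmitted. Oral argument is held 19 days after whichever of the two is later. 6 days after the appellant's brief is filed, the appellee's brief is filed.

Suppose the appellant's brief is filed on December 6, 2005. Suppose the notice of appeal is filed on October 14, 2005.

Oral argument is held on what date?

The appellant's brief is filed: Dec 6, 2005.
The appellee's brief is filed: Dec 6, 2005 + 6 days = Dec 12, 2005.
The notice of appeal is filed: Oct 14, 2005.
The record is transmitted: Oct 14, 2005 + 22 days = Nov 5, 2005.
Both prerequisites met — the appellee's brief is filed (Dec 12, 2005), the record is transmitted (Nov 5, 2005); the later is Dec 12, 2005.
Oral argument is held: Dec 12, 2005 + 19 days = Dec 31, 2005.

December 31, 2005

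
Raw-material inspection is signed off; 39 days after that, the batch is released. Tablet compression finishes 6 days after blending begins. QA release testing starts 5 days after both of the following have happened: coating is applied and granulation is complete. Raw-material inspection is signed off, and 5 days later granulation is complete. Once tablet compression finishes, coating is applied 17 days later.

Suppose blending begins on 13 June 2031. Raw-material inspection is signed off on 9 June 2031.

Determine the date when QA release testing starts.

Blending begins: Jun 13, 2031.
Tablet compression finishes: Jun 13, 2031 + 6 days = Jun 19, 2031.
Coating is applied: Jun 19, 2031 + 17 days = Jul 6, 2031.
Raw-material inspection is signed off: Jun 9, 2031.
Granulation is complete: Jun 9, 2031 + 5 days = Jun 14, 2031.
Both prerequisites met — coating is applied (Jul 6, 2031), granulation is complete (Jun 14, 2031); the later is Jul 6, 2031.
QA release testing starts: Jul 6, 2031 + 5 days = Jul 11, 2031.

11 July 2031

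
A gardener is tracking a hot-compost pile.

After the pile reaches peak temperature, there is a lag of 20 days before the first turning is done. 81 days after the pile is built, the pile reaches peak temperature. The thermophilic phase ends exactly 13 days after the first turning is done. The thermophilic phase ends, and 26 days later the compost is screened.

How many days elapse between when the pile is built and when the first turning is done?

101 days

Causal path: the pile is built → the pile reaches peak temperature → the first turning is done.
Total delay along the path: 81 + 20 = 101 days.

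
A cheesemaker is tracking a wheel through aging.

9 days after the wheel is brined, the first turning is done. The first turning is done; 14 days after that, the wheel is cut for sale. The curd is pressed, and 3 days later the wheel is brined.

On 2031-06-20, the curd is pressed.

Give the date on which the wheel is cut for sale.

2031-07-16

The curd is pressed: Jun 20, 2031.
The wheel is brined: Jun 20, 2031 + 3 days = Jun 23, 2031.
The first turning is done: Jun 23, 2031 + 9 days = Jul 2, 2031.
The wheel is cut for sale: Jul 2, 2031 + 14 days = Jul 16, 2031.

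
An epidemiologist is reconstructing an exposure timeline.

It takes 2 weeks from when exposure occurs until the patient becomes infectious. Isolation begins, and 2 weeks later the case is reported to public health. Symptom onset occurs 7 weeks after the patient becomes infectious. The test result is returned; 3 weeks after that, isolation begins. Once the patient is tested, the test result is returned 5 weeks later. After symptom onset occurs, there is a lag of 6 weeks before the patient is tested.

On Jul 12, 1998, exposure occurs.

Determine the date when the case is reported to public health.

Exposure occurs: Jul 12, 1998.
The patient becomes infectious: Jul 12, 1998 + 2 weeks = Jul 26, 1998.
Symptom onset occurs: Jul 26, 1998 + 7 weeks = Sep 13, 1998.
The patient is tested: Sep 13, 1998 + 6 weeks = Oct 25, 1998.
The test result is returned: Oct 25, 1998 + 5 weeks = Nov 29, 1998.
Isolation begins: Nov 29, 1998 + 3 weeks = Dec 20, 1998.
The case is reported to public health: Dec 20, 1998 + 2 weeks = Jan 3, 1999.

Jan 3, 1999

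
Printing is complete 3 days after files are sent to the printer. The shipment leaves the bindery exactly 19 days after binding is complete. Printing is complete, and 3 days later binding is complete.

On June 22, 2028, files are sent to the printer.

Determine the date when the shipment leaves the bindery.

Files are sent to the printer: Jun 22, 2028.
Printing is complete: Jun 22, 2028 + 3 days = Jun 25, 2028.
Binding is complete: Jun 25, 2028 + 3 days = Jun 28, 2028.
The shipment leaves the bindery: Jun 28, 2028 + 19 days = Jul 17, 2028.

July 17, 2028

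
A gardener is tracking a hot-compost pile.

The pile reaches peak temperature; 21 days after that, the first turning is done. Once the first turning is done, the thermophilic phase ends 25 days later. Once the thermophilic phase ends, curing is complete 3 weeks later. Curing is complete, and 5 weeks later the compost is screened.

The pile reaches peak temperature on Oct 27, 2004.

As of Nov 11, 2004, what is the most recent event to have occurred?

The pile reaches peak temperature

The pile reaches peak temperature: Oct 27, 2004.
The first turning is done: Oct 27, 2004 + 21 days = Nov 17, 2004.
The thermophilic phase ends: Nov 17, 2004 + 25 days = Dec 12, 2004.
Curing is complete: Dec 12, 2004 + 3 weeks = Jan 2, 2005.
The compost is screened: Jan 2, 2005 + 5 weeks = Feb 6, 2005.
Nov 11, 2004 falls between when the pile reaches peak temperature (Oct 27, 2004) and when the first turning is done (Nov 17, 2004).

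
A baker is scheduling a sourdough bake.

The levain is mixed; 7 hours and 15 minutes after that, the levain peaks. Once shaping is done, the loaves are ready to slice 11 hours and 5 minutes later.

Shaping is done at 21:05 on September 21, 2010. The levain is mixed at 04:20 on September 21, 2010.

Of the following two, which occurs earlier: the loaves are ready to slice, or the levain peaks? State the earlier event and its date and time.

Shaping is done: 21:05 Sep 21, 2010.
The loaves are ready to slice: 21:05 Sep 21, 2010 + 11h05m = 08:10 Sep 22, 2010.
The levain is mixed: 04:20 Sep 21, 2010.
The levain peaks: 04:20 Sep 21, 2010 + 7h15m = 11:35 Sep 21, 2010.
Comparing: the loaves are ready to slice at 08:10 Sep 22, 2010 vs the levain peaks at 11:35 Sep 21, 2010. Earlier: the levain peaks.

The levain peaks — 11:35 on September 21, 2010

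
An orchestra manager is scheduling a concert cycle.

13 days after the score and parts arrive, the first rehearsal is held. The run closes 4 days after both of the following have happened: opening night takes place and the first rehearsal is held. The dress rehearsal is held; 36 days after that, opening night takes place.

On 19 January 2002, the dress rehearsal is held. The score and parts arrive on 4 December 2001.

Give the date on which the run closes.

The dress rehearsal is held: Jan 19, 2002.
Opening night takes place: Jan 19, 2002 + 36 days = Feb 24, 2002.
The score and parts arrive: Dec 4, 2001.
The first rehearsal is held: Dec 4, 2001 + 13 days = Dec 17, 2001.
Both prerequisites met — opening night takes place (Feb 24, 2002), the first rehearsal is held (Dec 17, 2001); the later is Feb 24, 2002.
The run closes: Feb 24, 2002 + 4 days = Feb 28, 2002.

28 February 2002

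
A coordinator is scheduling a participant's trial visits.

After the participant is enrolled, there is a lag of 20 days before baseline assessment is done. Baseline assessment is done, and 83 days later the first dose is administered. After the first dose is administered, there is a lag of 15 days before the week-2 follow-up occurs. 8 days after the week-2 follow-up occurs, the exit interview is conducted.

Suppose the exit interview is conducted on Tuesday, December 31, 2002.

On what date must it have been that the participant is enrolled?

Tuesday, August 27, 2002

The exit interview is conducted: Dec 31, 2002.
The week-2 follow-up occurs: Dec 31, 2002 − 8 days = Dec 23, 2002.
The first dose is administered: Dec 23, 2002 − 15 days = Dec 8, 2002.
Baseline assessment is done: Dec 8, 2002 − 83 days = Sep 16, 2002.
The participant is enrolled: Sep 16, 2002 − 20 days = Aug 27, 2002.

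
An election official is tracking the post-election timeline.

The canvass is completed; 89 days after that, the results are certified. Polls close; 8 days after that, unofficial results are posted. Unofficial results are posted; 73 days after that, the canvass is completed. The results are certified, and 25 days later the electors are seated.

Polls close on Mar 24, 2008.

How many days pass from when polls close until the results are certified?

Causal path: polls close → unofficial results are posted → the canvass is completed → the results are certified.
Total delay along the path: 8 + 73 + 89 = 170 days.

170 days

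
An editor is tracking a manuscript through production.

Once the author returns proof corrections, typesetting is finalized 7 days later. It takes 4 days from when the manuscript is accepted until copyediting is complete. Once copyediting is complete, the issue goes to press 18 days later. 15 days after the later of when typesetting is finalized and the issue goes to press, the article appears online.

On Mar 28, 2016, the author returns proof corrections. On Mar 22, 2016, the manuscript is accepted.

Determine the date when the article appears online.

The author returns proof corrections: Mar 28, 2016.
Typesetting is finalized: Mar 28, 2016 + 7 days = Apr 4, 2016.
The manuscript is accepted: Mar 22, 2016.
Copyediting is complete: Mar 22, 2016 + 4 days = Mar 26, 2016.
The issue goes to press: Mar 26, 2016 + 18 days = Apr 13, 2016.
Both prerequisites met — typesetting is finalized (Apr 4, 2016), the issue goes to press (Apr 13, 2016); the later is Apr 13, 2016.
The article appears online: Apr 13, 2016 + 15 days = Apr 28, 2016.

Apr 28, 2016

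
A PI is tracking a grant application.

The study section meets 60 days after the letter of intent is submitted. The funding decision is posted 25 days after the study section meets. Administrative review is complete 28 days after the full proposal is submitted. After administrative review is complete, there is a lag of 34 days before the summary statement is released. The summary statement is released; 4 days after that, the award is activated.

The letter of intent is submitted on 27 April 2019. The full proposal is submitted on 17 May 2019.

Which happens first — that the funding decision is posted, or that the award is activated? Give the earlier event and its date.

The letter of intent is submitted: Apr 27, 2019.
The study section meets: Apr 27, 2019 + 60 days = Jun 26, 2019.
The funding decision is posted: Jun 26, 2019 + 25 days = Jul 21, 2019.
The full proposal is submitted: May 17, 2019.
Administrative review is complete: May 17, 2019 + 28 days = Jun 14, 2019.
The summary statement is released: Jun 14, 2019 + 34 days = Jul 18, 2019.
The award is activated: Jul 18, 2019 + 4 days = Jul 22, 2019.
Comparing: the funding decision is posted on Jul 21, 2019 vs the award is activated on Jul 22, 2019. Earlier: the funding decision is posted.

The funding decision is posted — 21 July 2019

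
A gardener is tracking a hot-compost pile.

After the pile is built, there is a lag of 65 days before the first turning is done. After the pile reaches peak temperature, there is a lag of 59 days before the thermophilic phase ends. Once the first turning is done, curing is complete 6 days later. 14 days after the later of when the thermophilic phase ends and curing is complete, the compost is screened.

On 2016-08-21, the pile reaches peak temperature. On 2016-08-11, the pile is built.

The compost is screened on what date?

The pile reaches peak temperature: Aug 21, 2016.
The thermophilic phase ends: Aug 21, 2016 + 59 days = Oct 19, 2016.
The pile is built: Aug 11, 2016.
The first turning is done: Aug 11, 2016 + 65 days = Oct 15, 2016.
Curing is complete: Oct 15, 2016 + 6 days = Oct 21, 2016.
Both prerequisites met — the thermophilic phase ends (Oct 19, 2016), curing is complete (Oct 21, 2016); the later is Oct 21, 2016.
The compost is screened: Oct 21, 2016 + 14 days = Nov 4, 2016.

2016-11-04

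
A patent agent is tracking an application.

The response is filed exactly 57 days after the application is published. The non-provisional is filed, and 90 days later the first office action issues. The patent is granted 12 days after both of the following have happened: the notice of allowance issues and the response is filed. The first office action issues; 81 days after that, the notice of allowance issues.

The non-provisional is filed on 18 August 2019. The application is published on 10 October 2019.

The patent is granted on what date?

17 February 2020

The non-provisional is filed: Aug 18, 2019.
The first office action issues: Aug 18, 2019 + 90 days = Nov 16, 2019.
The notice of allowance issues: Nov 16, 2019 + 81 days = Feb 5, 2020.
The application is published: Oct 10, 2019.
The response is filed: Oct 10, 2019 + 57 days = Dec 6, 2019.
Both prerequisites met — the notice of allowance issues (Feb 5, 2020), the response is filed (Dec 6, 2019); the later is Feb 5, 2020.
The patent is granted: Feb 5, 2020 + 12 days = Feb 17, 2020.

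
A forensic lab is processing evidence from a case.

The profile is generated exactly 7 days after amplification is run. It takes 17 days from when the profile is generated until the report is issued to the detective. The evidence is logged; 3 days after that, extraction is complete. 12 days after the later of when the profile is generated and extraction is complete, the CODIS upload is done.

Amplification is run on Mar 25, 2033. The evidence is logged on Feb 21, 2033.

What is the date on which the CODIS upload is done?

Apr 13, 2033

Amplification is run: Mar 25, 2033.
The profile is generated: Mar 25, 2033 + 7 days = Apr 1, 2033.
The evidence is logged: Feb 21, 2033.
Extraction is complete: Feb 21, 2033 + 3 days = Feb 24, 2033.
Both prerequisites met — the profile is generated (Apr 1, 2033), extraction is complete (Feb 24, 2033); the later is Apr 1, 2033.
The CODIS upload is done: Apr 1, 2033 + 12 days = Apr 13, 2033.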